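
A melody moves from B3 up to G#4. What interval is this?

B to G spans six letter names (B-C-D-E-F-G) — that makes it a sixth of some quality.
Counting semitones, B3→G#4 is 9, which is the major sixth.

major 6th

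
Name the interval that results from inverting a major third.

The rule of nine gives the new number: 9 − 3 = 6, so a third becomes a sixth.
The quality also flips — major becomes minor — giving a minor sixth.

minor sixth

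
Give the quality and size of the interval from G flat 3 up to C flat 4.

G to C spans four letter names (G-A-B-C), so the interval is some kind of fourth.
Gb3 to Cb4 is 5 semitones, matching the perfect fourth exactly, so the quality is perfect.

P4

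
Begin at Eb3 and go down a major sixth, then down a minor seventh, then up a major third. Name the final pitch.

C2

Eb3 down a major sixth → Gb2 (9 semitones).
Gb2 down a minor seventh → Ab1 (10 semitones).
Ab1 up a major third → C2 (4 semitones).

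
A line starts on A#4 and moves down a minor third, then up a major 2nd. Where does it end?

G##4

A#4 down a minor third → F##4 (3 semitones).
A major second up from F##4 is G##4.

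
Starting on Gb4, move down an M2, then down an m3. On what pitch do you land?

Db4

A major second down from Gb4 is Fb4.
Down a minor third from Fb4: Db4 (3 semitones down).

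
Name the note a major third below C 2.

A-flat 1

Counting three letter names down from C lands on A.
A major third spans 4 semitones, so from C2 the target pitch is Ab1.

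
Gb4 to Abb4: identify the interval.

G to A spans two letter names (G-A): a second.
At 1 semitone, Gb4→Abb4 falls one short of a major second: minor.

m2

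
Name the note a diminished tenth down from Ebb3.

The tenth's letter: E down three letter names plus an octave → C.
A diminished tenth is 14 semitones; 14 semitones down from Ebb3 gives C2.

C2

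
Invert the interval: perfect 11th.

P5

First reduce the compound perfect eleventh to its simple form, a perfect fourth.
The rule of nine gives the new number: 9 − 4 = 5, so a fourth becomes a fifth.
Quality inverts too: perfect stays perfect. That makes the inversion a perfect fifth.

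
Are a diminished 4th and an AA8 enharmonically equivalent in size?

No

4 semitones (diminished fourth) vs 14 semitones (doubly augmented octave): not equal.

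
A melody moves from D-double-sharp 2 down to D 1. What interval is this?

Descending from D##2 to D1 is the same interval as ascending D1 to D##2.
D to D is the same letter name, plus an octave, so the interval is some kind of octave.
D1 to D##2 spans 14 semitones — two semitones wider than the perfect octave (12) — giving a doubly augmented octave.

doubly augmented octave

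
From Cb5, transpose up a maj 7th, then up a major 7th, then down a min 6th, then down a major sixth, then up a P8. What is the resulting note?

E6

Cb5 up a major seventh → Bb5 (11 semitones).
A major seventh up from Bb5 is A6.
A minor sixth down from A6 is C#6.
C#6 down a major sixth → E5 (9 semitones).
E5 up a perfect octave → E6 (12 semitones).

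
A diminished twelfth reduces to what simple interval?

Subtracting seven from the interval number removes an octave: 12 − 7 = 5.
That makes a diminished twelfth a compound diminished fifth — an octave plus a diminished fifth.

diminished fifth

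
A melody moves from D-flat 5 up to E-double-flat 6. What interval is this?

minor ninth

D to E spans two letter names (D-E), plus an octave: a ninth.
At 13 semitones, Db5→Ebb6 falls one short of a major ninth: minor.
(Equivalently, a compound minor second: a minor second plus an octave.)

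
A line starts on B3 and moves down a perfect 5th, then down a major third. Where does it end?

Down a perfect fifth from B3: E3 (7 semitones down).
Down a major third from E3: C3 (4 semitones down).

C3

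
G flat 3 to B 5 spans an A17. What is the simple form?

augmented 3rd

Subtracting seven from the interval number removes an octave: 17 − 14 = 3.
Quality carries through unchanged, so the simple form is an augmented third.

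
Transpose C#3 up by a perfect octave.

C#4

For an octave the letter name doesn't change: still C, an octave up.
A perfect octave spans 12 semitones, so from C#3 the target pitch is C#4.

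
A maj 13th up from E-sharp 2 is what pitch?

Six letters up from E (plus an octave) reaches C.
A major thirteenth spans 21 semitones, so from E#2 the target pitch is C##4.

C-double-sharp 4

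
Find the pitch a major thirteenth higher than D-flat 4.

B-flat 5

The thirteenth's letter: D up six letter names plus an octave → B.
A major thirteenth spans 21 semitones, so from Db4 the target pitch is Bb5.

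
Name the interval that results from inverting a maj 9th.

m7

First reduce the compound major ninth to its simple form, a major second.
Inverted interval numbers add to nine, so a second pairs with a seventh (2 + 7 = 9).
The quality also flips — major becomes minor — giving a minor seventh.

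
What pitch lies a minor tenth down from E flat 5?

C 4

Counting three letter names plus an octave down from E lands on C.
A minor tenth spans 15 semitones, so from Eb5 the target pitch is C4.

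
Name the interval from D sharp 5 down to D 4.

Descending from D#5 to D4 is the same interval as ascending D4 to D#5.
D to D is the same letter name, plus an octave, so the interval is some kind of octave.
A perfect octave would be 12 semitones; D4 to D#5 is 13, one semitone wider, so the interval is augmented.

augmented octave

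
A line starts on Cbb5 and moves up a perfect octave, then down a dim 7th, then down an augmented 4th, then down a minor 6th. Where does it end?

Cbb5 up a perfect octave → Cbb6 (12 semitones).
Down a diminished seventh from Cbb6: Db5 (9 semitones down).
Down an augmented fourth from Db5: Abb4 (6 semitones down).
A minor sixth down from Abb4 is Cb4.

Cb4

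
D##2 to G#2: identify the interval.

D to G spans four letter names (D-E-F-G) — that makes it a fourth of some quality.
The perfect fourth is 5 semitones; here we have 4, one semitone narrower: diminished.

d4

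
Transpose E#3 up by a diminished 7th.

D4

The seventh takes the letter from E up to D.
A diminished seventh is 9 semitones; 9 semitones up from E#3 gives D4.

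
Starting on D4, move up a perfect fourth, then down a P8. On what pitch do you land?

D4 up a perfect fourth → G4 (5 semitones).
Down a perfect octave from G4: G3 (12 semitones down).

G3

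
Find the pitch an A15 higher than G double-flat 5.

The letter stays G (same as the start), shifted two octaves up.
An augmented fifteenth spans 25 semitones, so from Gbb5 the target pitch is Gb7.

G flat 7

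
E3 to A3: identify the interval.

E to A spans four letter names (E-F-G-A): a fourth.
Counting semitones, E3→A3 is 5, which is the perfect fourth.

perfect 4th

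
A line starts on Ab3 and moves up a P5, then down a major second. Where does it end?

Db4

Ab3 up a perfect fifth → Eb4 (7 semitones).
A major second down from Eb4 is Db4.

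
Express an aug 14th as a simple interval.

augmented seventh

Take out an octave (7 from the number): 14 − 7 = 7.
That makes an augmented fourteenth a compound augmented seventh — an octave plus an augmented seventh.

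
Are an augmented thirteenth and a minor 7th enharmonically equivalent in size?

No

An augmented thirteenth is 22 semitones but a minor seventh is 10 semitones — different sizes.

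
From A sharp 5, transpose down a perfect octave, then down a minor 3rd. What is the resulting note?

F double-sharp 4

Down a perfect octave from A#5: A#4 (12 semitones down).
A minor third down from A#4 is F##4.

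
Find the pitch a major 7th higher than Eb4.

D5

Seven letter names up from E: D.
A major seventh is 11 semitones; 11 semitones up from Eb4 gives D5.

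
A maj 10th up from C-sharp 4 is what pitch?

Three letters up from C (plus an octave) reaches E.
A major tenth is 16 semitones; 16 semitones up from C#4 gives E#5.

E-sharp 5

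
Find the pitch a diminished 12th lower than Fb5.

Bb3

The twelfth's letter: F down five letter names plus an octave → B.
Moving 18 semitones down from Fb5 (the size of a diminished twelfth) reaches Bb3.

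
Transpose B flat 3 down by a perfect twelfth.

Five letters down from B (plus an octave) reaches E.
A perfect twelfth spans 19 semitones, so from Bb3 the target pitch is Eb2.

E flat 2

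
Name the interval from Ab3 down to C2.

minor 13th

Descending from Ab3 to C2 is the same interval as ascending C2 to Ab3.
C to A spans six letter names (C-D-E-F-G-A), plus an octave — that makes it a thirteenth of some quality.
A major thirteenth would be 21 semitones, but C2 to Ab3 is 20 — one semitone narrower, making it a minor thirteenth.
(Equivalently, a compound minor sixth: a minor sixth plus an octave.)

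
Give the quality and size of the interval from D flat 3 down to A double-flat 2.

Descending from Db3 to Abb2 is the same interval as ascending Abb2 to Db3.
A to D spans four letter names (A-B-C-D) — that makes it a fourth of some quality.
A perfect fourth would be 5 semitones; Abb2 to Db3 is 6, one semitone wider, so the interval is augmented.

augmented fourth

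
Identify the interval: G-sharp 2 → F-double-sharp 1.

Descending from G#2 to F##1 is the same interval as ascending F##1 to G#2.
F to G spans two letter names (F-G), plus an octave — that makes it a ninth of some quality.
F##1 to G#2 is 13 semitones, a half step short of the major ninth (14), so this is minor.
(Equivalently, a compound minor second: a minor second plus an octave.)

minor ninth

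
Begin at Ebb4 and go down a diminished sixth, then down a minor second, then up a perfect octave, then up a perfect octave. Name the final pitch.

F#5

A diminished sixth down from Ebb4 is G3.
Down a minor second from G3: F#3 (1 semitone down).
A perfect octave up from F#3 is F#4.
Up a perfect octave from F#4: F#5 (12 semitones up).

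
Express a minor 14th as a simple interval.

m7

Take out an octave (7 from the number): 14 − 7 = 7.
So a minor fourteenth is an octave plus a minor seventh. The quality is unchanged.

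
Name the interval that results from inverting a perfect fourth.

Interval numbers invert to sum to nine: 4 + 5 = 9, so a fourth inverts to a fifth.
And perfect stays perfect under inversion, so we get a perfect fifth.

perfect fifth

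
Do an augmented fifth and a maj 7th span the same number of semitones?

No

8 semitones (augmented fifth) vs 11 semitones (major seventh): not equal.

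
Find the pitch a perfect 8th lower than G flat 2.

An octave keeps the letter name G, an octave down from G.
A perfect octave spans 12 semitones, so from Gb2 the target pitch is Gb1.

G flat 1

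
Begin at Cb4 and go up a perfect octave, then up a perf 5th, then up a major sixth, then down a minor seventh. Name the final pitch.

Cb4 up a perfect octave → Cb5 (12 semitones).
A perfect fifth up from Cb5 is Gb5.
A major sixth up from Gb5 is Eb6.
Down a minor seventh from Eb6: F5 (10 semitones down).

F5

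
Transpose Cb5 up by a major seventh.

Seven letter names up from C: B.
A major seventh is 11 semitones; 11 semitones up from Cb5 gives Bb5.

Bb5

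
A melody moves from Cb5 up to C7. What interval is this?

augmented fifteenth

C to C is the same letter name, plus 2 octaves, so the interval is some kind of fifteenth.
The perfect fifteenth is 24 semitones; here we have 25, one semitone wider: augmented.
(Equivalently, a compound augmented octave: an augmented octave plus an octave.)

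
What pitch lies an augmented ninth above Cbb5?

Two letters up from C (plus an octave) reaches D.
An augmented ninth spans 15 semitones, so from Cbb5 the target pitch is Db6.

Db6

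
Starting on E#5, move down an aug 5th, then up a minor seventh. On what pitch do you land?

G5

E#5 down an augmented fifth → A4 (8 semitones).
A minor seventh up from A4 is G5.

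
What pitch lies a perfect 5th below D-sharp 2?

The fifth takes the letter from D down to G.
Moving 7 semitones down from D#2 (the size of a perfect fifth) reaches G#1.

G-sharp 1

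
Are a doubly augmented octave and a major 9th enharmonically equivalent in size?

A doubly augmented octave = 14 semitones = a major ninth; enharmonically equal.

Yes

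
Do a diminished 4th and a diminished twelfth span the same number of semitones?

4 semitones (diminished fourth) vs 18 semitones (diminished twelfth): not equal.

No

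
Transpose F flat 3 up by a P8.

The letter stays F (same as the start), shifted an octave up.
Moving 12 semitones up from Fb3 (the size of a perfect octave) reaches Fb4.

F flat 4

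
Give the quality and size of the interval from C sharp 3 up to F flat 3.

C to F spans four letter names (C-D-E-F), so the interval is some kind of fourth.
C#3 to Fb3 spans 3 semitones — two semitones narrower than the perfect fourth (5) — giving a doubly diminished fourth.

doubly diminished fourth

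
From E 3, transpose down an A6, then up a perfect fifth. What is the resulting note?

An augmented sixth down from E3 is Gb2.
Up a perfect fifth from Gb2: Db3 (7 semitones up).

D flat 3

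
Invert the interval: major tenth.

First reduce the compound major tenth to its simple form, a major third.
Interval numbers invert to sum to nine: 3 + 6 = 9, so a third inverts to a sixth.
The quality also flips — major becomes minor — giving a minor sixth.

minor 6th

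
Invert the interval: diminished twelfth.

augmented fourth

First reduce the compound diminished twelfth to its simple form, a diminished fifth.
Interval numbers invert to sum to nine: 5 + 4 = 9, so a fifth inverts to a fourth.
Quality inverts too: diminished becomes augmented. That makes the inversion an augmented fourth.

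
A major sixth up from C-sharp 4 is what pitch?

A-sharp 4

Counting six letter names up from C lands on A.
A major sixth is 9 semitones; 9 semitones up from C#4 gives A#4.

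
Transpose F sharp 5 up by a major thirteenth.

Counting six letter names plus an octave up from F lands on D.
A major thirteenth is 21 semitones; 21 semitones up from F#5 gives D#7.

D sharp 7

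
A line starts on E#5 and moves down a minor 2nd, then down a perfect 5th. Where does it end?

E#5 down a minor second → D##5 (1 semitone).
D##5 down a perfect fifth → G##4 (7 semitones).

G##4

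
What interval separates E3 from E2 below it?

Descending from E3 to E2 is the same interval as ascending E2 to E3.
E to E is the same letter name, plus an octave, so the interval is some kind of octave.
The perfect octave spans 12 semitones, and E2 to E3 is exactly 12 semitones — so this is a perfect octave.

perfect octave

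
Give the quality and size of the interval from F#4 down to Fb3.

Descending from F#4 to Fb3 is the same interval as ascending Fb3 to F#4.
F to F is the same letter name, plus an octave: an octave.
The perfect octave is 12 semitones; here we have 14, two semitones wider: doubly augmented.

doubly augmented 8th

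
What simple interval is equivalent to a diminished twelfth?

diminished fifth

Subtracting seven from the interval number removes an octave: 12 − 7 = 5.
That makes a diminished twelfth a compound diminished fifth — an octave plus a diminished fifth.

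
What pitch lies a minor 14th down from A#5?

B#3

Seven letters down from A (plus an octave) reaches B.
A minor fourteenth is 22 semitones; 22 semitones down from A#5 gives B#3.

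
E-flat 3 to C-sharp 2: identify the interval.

Descending from Eb3 to C#2 is the same interval as ascending C#2 to Eb3.
C to E spans three letter names (C-D-E), plus an octave: a tenth.
A major tenth would be 16 semitones; C#2 to Eb3 is 14, two semitones narrower, so the interval is diminished.
(Equivalently, a compound diminished third: a diminished third plus an octave.)

diminished tenth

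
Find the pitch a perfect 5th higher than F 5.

The fifth takes the letter from F up to C.
A perfect fifth spans 7 semitones, so from F5 the target pitch is C6.

C 6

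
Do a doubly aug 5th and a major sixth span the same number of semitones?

A doubly augmented fifth = 9 semitones = a major sixth; enharmonically equal.

Yes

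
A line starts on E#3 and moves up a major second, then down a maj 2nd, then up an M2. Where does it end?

E#3 up a major second → F##3 (2 semitones).
A major second down from F##3 is E#3.
A major second up from E#3 is F##3.

F##3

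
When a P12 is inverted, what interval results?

P4

First reduce the compound perfect twelfth to its simple form, a perfect fifth.
The rule of nine gives the new number: 9 − 5 = 4, so a fifth becomes a fourth.
The quality also flips — perfect stays perfect — giving a perfect fourth.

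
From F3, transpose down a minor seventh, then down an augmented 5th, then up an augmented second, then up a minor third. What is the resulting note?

Down a minor seventh from F3: G2 (10 semitones down).
Down an augmented fifth from G2: Cb2 (8 semitones down).
An augmented second up from Cb2 is D2.
D2 up a minor third → F2 (3 semitones).

F2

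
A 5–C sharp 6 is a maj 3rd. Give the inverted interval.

Interval numbers invert to sum to nine: 3 + 6 = 9, so a third inverts to a sixth.
Quality inverts too: major becomes minor. That makes the inversion a minor sixth.

minor 6th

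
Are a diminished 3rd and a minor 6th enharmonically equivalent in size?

No

A diminished third is 2 semitones but a minor sixth is 8 semitones — different sizes.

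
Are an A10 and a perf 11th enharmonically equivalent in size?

An augmented tenth spans 17 semitones, and a perfect eleventh also spans 17 semitones — they're enharmonic.

Yes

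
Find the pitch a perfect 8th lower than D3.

An octave keeps the letter name D, an octave down from D.
A perfect octave is 12 semitones; 12 semitones down from D3 gives D2.

D2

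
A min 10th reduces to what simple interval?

Each octave removed subtracts seven from the number: 10 − 7 = 3.
That makes a minor tenth a compound minor third — an octave plus a minor third.

minor third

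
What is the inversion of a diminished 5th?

Interval numbers invert to sum to nine: 5 + 4 = 9, so a fifth inverts to a fourth.
Quality inverts too: diminished becomes augmented. That makes the inversion an augmented fourth.

augmented 4th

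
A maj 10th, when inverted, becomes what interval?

First reduce the compound major tenth to its simple form, a major third.
Interval numbers invert to sum to nine: 3 + 6 = 9, so a third inverts to a sixth.
And major becomes minor under inversion, so we get a minor sixth.

minor sixth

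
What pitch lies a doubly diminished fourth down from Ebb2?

B1

Counting four letter names down from E lands on B.
A doubly diminished fourth spans 3 semitones, so from Ebb2 the target pitch is B1.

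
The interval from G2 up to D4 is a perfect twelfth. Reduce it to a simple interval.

Each octave removed subtracts seven from the number: 12 − 7 = 5.
That makes a perfect twelfth a compound perfect fifth — an octave plus a perfect fifth.

perfect 5th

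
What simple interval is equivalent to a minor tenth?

Each octave removed subtracts seven from the number: 10 − 7 = 3.
That makes a minor tenth a compound minor third — an octave plus a minor third.

minor 3rd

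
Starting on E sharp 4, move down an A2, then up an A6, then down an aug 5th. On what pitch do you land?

E#4 down an augmented second → D4 (3 semitones).
D4 up an augmented sixth → B#4 (10 semitones).
An augmented fifth down from B#4 is E4.

E 4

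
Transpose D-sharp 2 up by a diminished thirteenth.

B-flat 3

Counting six letter names plus an octave up from D lands on B.
Moving 19 semitones up from D#2 (the size of a diminished thirteenth) reaches Bb3.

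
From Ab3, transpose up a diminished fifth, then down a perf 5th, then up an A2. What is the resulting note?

Bb3

Up a diminished fifth from Ab3: Ebb4 (6 semitones up).
A perfect fifth down from Ebb4 is Abb3.
Abb3 up an augmented second → Bb3 (3 semitones).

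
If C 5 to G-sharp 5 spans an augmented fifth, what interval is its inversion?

The rule of nine gives the new number: 9 − 5 = 4, so a fifth becomes a fourth.
Quality inverts too: augmented becomes diminished. That makes the inversion a diminished fourth.

d4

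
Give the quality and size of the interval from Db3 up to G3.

augmented 4th

D to G spans four letter names (D-E-F-G): a fourth.
A perfect fourth would be 5 semitones; Db3 to G3 is 6, one semitone wider, so the interval is augmented.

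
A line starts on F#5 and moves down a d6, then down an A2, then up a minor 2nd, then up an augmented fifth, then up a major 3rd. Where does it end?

F#5 down a diminished sixth → A##4 (7 semitones).
Down an augmented second from A##4: G#4 (3 semitones down).
Up a minor second from G#4: A4 (1 semitone up).
An augmented fifth up from A4 is E#5.
E#5 up a major third → G##5 (4 semitones).

G##5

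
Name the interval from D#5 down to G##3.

diminished 12th

Descending from D#5 to G##3 is the same interval as ascending G##3 to D#5.
G to D spans five letter names (G-A-B-C-D), plus an octave: a twelfth.
The perfect twelfth is 19 semitones; here we have 18, one semitone narrower: diminished.
(Equivalently, a compound diminished fifth: a diminished fifth plus an octave.)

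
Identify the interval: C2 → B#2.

C to B spans seven letter names (C-D-E-F-G-A-B) — that makes it a seventh of some quality.
C2 to B#2 spans 12 semitones — one semitone wider than the major seventh (11) — giving an augmented seventh.

augmented seventh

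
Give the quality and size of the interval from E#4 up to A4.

diminished fourth

E to A spans four letter names (E-F-G-A) — that makes it a fourth of some quality.
E#4 to A4 spans 4 semitones — one semitone narrower than the perfect fourth (5) — giving a diminished fourth.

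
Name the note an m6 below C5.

The sixth takes the letter from C down to E.
A minor sixth spans 8 semitones, so from C5 the target pitch is E4.

E4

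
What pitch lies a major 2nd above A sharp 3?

B sharp 3

Counting two letter names up from A lands on B.
A major second spans 2 semitones, so from A#3 the target pitch is B#3.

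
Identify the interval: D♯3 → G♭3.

dd4

D to G spans four letter names (D-E-F-G), so the interval is some kind of fourth.
The perfect fourth is 5 semitones; here we have 3, two semitones narrower: doubly diminished.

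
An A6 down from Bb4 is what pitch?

Counting six letter names down from B lands on D.
An augmented sixth spans 10 semitones, so from Bb4 the target pitch is Dbb4.

Dbb4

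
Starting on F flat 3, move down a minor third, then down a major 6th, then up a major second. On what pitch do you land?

Fb3 down a minor third → Db3 (3 semitones).
Down a major sixth from Db3: Fb2 (9 semitones down).
A major second up from Fb2 is Gb2.

G flat 2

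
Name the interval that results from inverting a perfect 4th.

Interval numbers invert to sum to nine: 4 + 5 = 9, so a fourth inverts to a fifth.
And perfect stays perfect under inversion, so we get a perfect fifth.

P5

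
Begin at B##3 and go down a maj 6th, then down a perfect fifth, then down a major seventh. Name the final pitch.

A#1

Down a major sixth from B##3: D##3 (9 semitones down).
D##3 down a perfect fifth → G##2 (7 semitones).
A major seventh down from G##2 is A#1.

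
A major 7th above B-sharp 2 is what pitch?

A-double-sharp 3

Seven letter names up from B: A.
Moving 11 semitones up from B#2 (the size of a major seventh) reaches A##3.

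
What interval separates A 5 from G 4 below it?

Descending from A5 to G4 is the same interval as ascending G4 to A5.
G to A spans two letter names (G-A), plus an octave, so the interval is some kind of ninth.
Counting semitones, G4→A5 is 14, which is the major ninth.
(Equivalently, a compound major second: a major second plus an octave.)

major ninth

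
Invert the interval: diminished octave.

A1

The rule of nine gives the new number: 9 − 8 = 1, so an octave becomes a unison.
Quality inverts too: diminished becomes augmented. That makes the inversion an augmented unison.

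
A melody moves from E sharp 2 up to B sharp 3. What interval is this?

E to B spans five letter names (E-F-G-A-B), plus an octave, so the interval is some kind of twelfth.
E#2 to B#3 is 19 semitones, matching the perfect twelfth exactly, so the quality is perfect.
(Equivalently, a compound perfect fifth: a perfect fifth plus an octave.)

P12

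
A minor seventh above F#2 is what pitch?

E3

The seventh takes the letter from F up to E.
A minor seventh is 10 semitones; 10 semitones up from F#2 gives E3.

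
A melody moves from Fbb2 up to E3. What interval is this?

doubly augmented seventh

F to E spans seven letter names (F-G-A-B-C-D-E): a seventh.
The major seventh is 11 semitones; here we have 13, two semitones wider: doubly augmented.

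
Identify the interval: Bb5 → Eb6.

B to E spans four letter names (B-C-D-E) — that makes it a fourth of some quality.
The perfect fourth spans 5 semitones, and Bb5 to Eb6 is exactly 5 semitones — so this is a perfect fourth.

P4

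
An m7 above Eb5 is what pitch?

Db6

Seven letter names up from E: D.
A minor seventh is 10 semitones; 10 semitones up from Eb5 gives Db6.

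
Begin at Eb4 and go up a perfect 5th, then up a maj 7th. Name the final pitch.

Up a perfect fifth from Eb4: Bb4 (7 semitones up).
Up a major seventh from Bb4: A5 (11 semitones up).

A5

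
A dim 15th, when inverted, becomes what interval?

augmented unison

First reduce the compound diminished fifteenth to its simple form, a diminished octave.
Inverted interval numbers add to nine, so an octave pairs with a unison (8 + 1 = 9).
And diminished becomes augmented under inversion, so we get an augmented unison.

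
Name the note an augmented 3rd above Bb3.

Counting three letter names up from B lands on D.
Moving 5 semitones up from Bb3 (the size of an augmented third) reaches D#4.

D#4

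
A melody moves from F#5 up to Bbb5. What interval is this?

dd4

F to B spans four letter names (F-G-A-B): a fourth.
F#5 to Bbb5 spans 3 semitones — two semitones narrower than the perfect fourth (5) — giving a doubly diminished fourth.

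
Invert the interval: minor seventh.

major 2nd

Inverted interval numbers add to nine, so a seventh pairs with a second (7 + 2 = 9).
Quality inverts too: minor becomes major. That makes the inversion a major second.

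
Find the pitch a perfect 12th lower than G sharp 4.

The twelfth's letter: G down five letter names plus an octave → C.
Moving 19 semitones down from G#4 (the size of a perfect twelfth) reaches C#3.

C sharp 3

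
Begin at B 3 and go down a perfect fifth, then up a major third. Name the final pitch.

G sharp 3

A perfect fifth down from B3 is E3.
E3 up a major third → G#3 (4 semitones).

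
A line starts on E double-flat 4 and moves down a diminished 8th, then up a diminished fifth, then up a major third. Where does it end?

Ebb4 down a diminished octave → Eb3 (11 semitones).
Eb3 up a diminished fifth → Bbb3 (6 semitones).
Bbb3 up a major third → Db4 (4 semitones).

D flat 4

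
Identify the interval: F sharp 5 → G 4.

Descending from F#5 to G4 is the same interval as ascending G4 to F#5.
G to F spans seven letter names (G-A-B-C-D-E-F) — that makes it a seventh of some quality.
Counting semitones, G4→F#5 is 11, which is the major seventh.

major 7th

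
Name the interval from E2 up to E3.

E to E is the same letter name, plus an octave — that makes it an octave of some quality.
E2 to E3 is 12 semitones, matching the perfect octave exactly, so the quality is perfect.

perfect 8th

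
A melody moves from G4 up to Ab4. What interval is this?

G to A spans two letter names (G-A) — that makes it a second of some quality.
G4 to Ab4 is 1 semitone, a half step short of the major second (2), so this is minor.

m2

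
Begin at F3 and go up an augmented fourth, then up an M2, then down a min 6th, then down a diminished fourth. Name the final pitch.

B##2

An augmented fourth up from F3 is B3.
Up a major second from B3: C#4 (2 semitones up).
A minor sixth down from C#4 is E#3.
A diminished fourth down from E#3 is B##2.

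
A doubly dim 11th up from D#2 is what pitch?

Gb3

Counting four letter names plus an octave up from D lands on G.
A doubly diminished eleventh spans 15 semitones, so from D#2 the target pitch is Gb3.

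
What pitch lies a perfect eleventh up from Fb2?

Bbb3

Counting four letter names plus an octave up from F lands on B.
Moving 17 semitones up from Fb2 (the size of a perfect eleventh) reaches Bbb3.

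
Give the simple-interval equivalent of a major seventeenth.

Subtracting seven from the interval number removes an octave: 17 − 14 = 3.
So a major seventeenth is 2 octaves plus a major third. The quality is unchanged.

major 3rd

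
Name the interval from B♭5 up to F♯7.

B to F spans five letter names (B-C-D-E-F), plus an octave — that makes it a twelfth of some quality.
The perfect twelfth is 19 semitones; here we have 20, one semitone wider: augmented.
(Equivalently, a compound augmented fifth: an augmented fifth plus an octave.)

augmented twelfth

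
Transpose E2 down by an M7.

F1

The seventh takes the letter from E down to F.
Moving 11 semitones down from E2 (the size of a major seventh) reaches F1.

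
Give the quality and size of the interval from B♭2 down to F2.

Descending from Bb2 to F2 is the same interval as ascending F2 to Bb2.
F to B spans four letter names (F-G-A-B), so the interval is some kind of fourth.
Counting semitones, F2→Bb2 is 5, which is the perfect fourth.

perfect 4th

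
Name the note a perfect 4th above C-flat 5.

The fourth takes the letter from C up to F.
Moving 5 semitones up from Cb5 (the size of a perfect fourth) reaches Fb5.

F-flat 5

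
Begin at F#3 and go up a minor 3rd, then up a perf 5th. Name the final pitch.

A minor third up from F#3 is A3.
A perfect fifth up from A3 is E4.

E4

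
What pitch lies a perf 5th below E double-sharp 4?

A double-sharp 3

The fifth takes the letter from E down to A.
Moving 7 semitones down from E##4 (the size of a perfect fifth) reaches A##3.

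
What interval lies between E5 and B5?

P5

E to B spans five letter names (E-F-G-A-B), so the interval is some kind of fifth.
The perfect fifth spans 7 semitones, and E5 to B5 is exactly 7 semitones — so this is a perfect fifth.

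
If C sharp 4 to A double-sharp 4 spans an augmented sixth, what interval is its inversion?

Inverted interval numbers add to nine, so a sixth pairs with a third (6 + 3 = 9).
And augmented becomes diminished under inversion, so we get a diminished third.

diminished third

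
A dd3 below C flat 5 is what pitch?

The third takes the letter from C down to A.
A doubly diminished third is 1 semitone; 1 semitone down from Cb5 gives A#4.

A sharp 4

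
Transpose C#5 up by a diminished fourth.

Four letter names up from C: F.
Moving 4 semitones up from C#5 (the size of a diminished fourth) reaches F5.

F5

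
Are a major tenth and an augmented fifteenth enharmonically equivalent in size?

16 semitones (major tenth) vs 25 semitones (augmented fifteenth): not equal.

No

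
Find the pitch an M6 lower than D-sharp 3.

The sixth takes the letter from D down to F.
Moving 9 semitones down from D#3 (the size of a major sixth) reaches F#2.

F-sharp 2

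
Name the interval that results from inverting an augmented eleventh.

d5

First reduce the compound augmented eleventh to its simple form, an augmented fourth.
The rule of nine gives the new number: 9 − 4 = 5, so a fourth becomes a fifth.
And augmented becomes diminished under inversion, so we get a diminished fifth.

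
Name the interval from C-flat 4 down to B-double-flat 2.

major ninth

Descending from Cb4 to Bbb2 is the same interval as ascending Bbb2 to Cb4.
B to C spans two letter names (B-C), plus an octave, so the interval is some kind of ninth.
Bbb2 to Cb4 is 14 semitones, matching the major ninth exactly, so the quality is major.
(Equivalently, a compound major second: a major second plus an octave.)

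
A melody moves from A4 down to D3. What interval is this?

perfect twelfth

Descending from A4 to D3 is the same interval as ascending D3 to A4.
D to A spans five letter names (D-E-F-G-A), plus an octave: a twelfth.
Counting semitones, D3→A4 is 19, which is the perfect twelfth.
(Equivalently, a compound perfect fifth: a perfect fifth plus an octave.)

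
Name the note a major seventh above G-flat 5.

Seven letter names up from G: F.
A major seventh is 11 semitones; 11 semitones up from Gb5 gives F6.

F 6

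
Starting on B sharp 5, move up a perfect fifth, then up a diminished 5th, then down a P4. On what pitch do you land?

A perfect fifth up from B#5 is F##6.
F##6 up a diminished fifth → C#7 (6 semitones).
Down a perfect fourth from C#7: G#6 (5 semitones down).

G sharp 6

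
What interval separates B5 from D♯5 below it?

minor 6th

Descending from B5 to D#5 is the same interval as ascending D#5 to B5.
D to B spans six letter names (D-E-F-G-A-B) — that makes it a sixth of some quality.
A major sixth would be 9 semitones, but D#5 to B5 is 8 — one semitone narrower, making it a minor sixth.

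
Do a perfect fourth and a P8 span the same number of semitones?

5 semitones (perfect fourth) vs 12 semitones (perfect octave): not equal.

No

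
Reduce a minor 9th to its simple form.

Each octave removed subtracts seven from the number: 9 − 7 = 2.
That makes a minor ninth a compound minor second — an octave plus a minor second.

m2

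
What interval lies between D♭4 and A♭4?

D to A spans five letter names (D-E-F-G-A), so the interval is some kind of fifth.
The perfect fifth spans 7 semitones, and Db4 to Ab4 is exactly 7 semitones — so this is a perfect fifth.

P5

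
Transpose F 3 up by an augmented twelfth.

The twelfth's letter: F up five letter names plus an octave → C.
An augmented twelfth spans 20 semitones, so from F3 the target pitch is C#5.

C-sharp 5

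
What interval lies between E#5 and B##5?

E to B spans five letter names (E-F-G-A-B), so the interval is some kind of fifth.
A perfect fifth would be 7 semitones; E#5 to B##5 is 8, one semitone wider, so the interval is augmented.

augmented 5th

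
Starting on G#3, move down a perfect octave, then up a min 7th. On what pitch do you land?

Down a perfect octave from G#3: G#2 (12 semitones down).
Up a minor seventh from G#2: F#3 (10 semitones up).

F#3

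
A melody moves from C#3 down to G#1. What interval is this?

perfect eleventh

Descending from C#3 to G#1 is the same interval as ascending G#1 to C#3.
G to C spans four letter names (G-A-B-C), plus an octave: an eleventh.
G#1 to C#3 is 17 semitones, matching the perfect eleventh exactly, so the quality is perfect.
(Equivalently, a compound perfect fourth: a perfect fourth plus an octave.)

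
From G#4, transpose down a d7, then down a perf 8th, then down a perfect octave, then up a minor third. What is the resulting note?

C##2

Down a diminished seventh from G#4: A##3 (9 semitones down).
A##3 down a perfect octave → A##2 (12 semitones).
A##2 down a perfect octave → A##1 (12 semitones).
A minor third up from A##1 is C##2.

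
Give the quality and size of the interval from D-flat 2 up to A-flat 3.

D to A spans five letter names (D-E-F-G-A), plus an octave, so the interval is some kind of twelfth.
The perfect twelfth spans 19 semitones, and Db2 to Ab3 is exactly 19 semitones — so this is a perfect twelfth.
(Equivalently, a compound perfect fifth: a perfect fifth plus an octave.)

perfect twelfth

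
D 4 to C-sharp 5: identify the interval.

major seventh

D to C spans seven letter names (D-E-F-G-A-B-C) — that makes it a seventh of some quality.
The major seventh spans 11 semitones, and D4 to C#5 is exactly 11 semitones — so this is a major seventh.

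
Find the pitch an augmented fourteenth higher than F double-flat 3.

E flat 5

Seven letters up from F (plus an octave) reaches E.
Moving 24 semitones up from Fbb3 (the size of an augmented fourteenth) reaches Eb5.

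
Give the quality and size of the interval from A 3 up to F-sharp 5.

major thirteenth

A to F spans six letter names (A-B-C-D-E-F), plus an octave: a thirteenth.
The major thirteenth spans 21 semitones, and A3 to F#5 is exactly 21 semitones — so this is a major thirteenth.
(Equivalently, a compound major sixth: a major sixth plus an octave.)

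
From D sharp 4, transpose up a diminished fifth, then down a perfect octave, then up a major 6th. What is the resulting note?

F sharp 4

A diminished fifth up from D#4 is A4.
Down a perfect octave from A4: A3 (12 semitones down).
A3 up a major sixth → F#4 (9 semitones).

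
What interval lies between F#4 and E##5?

F to E spans seven letter names (F-G-A-B-C-D-E) — that makes it a seventh of some quality.
A major seventh would be 11 semitones; F#4 to E##5 is 12, one semitone wider, so the interval is augmented.

augmented seventh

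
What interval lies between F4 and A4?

F to A spans three letter names (F-G-A) — that makes it a third of some quality.
Counting semitones, F4→A4 is 4, which is the major third.

major third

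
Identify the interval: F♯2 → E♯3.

major seventh

F to E spans seven letter names (F-G-A-B-C-D-E), so the interval is some kind of seventh.
The major seventh spans 11 semitones, and F#2 to E#3 is exactly 11 semitones — so this is a major seventh.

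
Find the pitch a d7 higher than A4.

The seventh takes the letter from A up to G.
A diminished seventh spans 9 semitones, so from A4 the target pitch is Gb5.

Gb5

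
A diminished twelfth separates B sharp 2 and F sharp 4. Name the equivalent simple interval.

diminished 5th

Each octave removed subtracts seven from the number: 12 − 7 = 5.
That makes a diminished twelfth a compound diminished fifth — an octave plus a diminished fifth.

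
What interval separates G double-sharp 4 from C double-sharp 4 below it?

Descending from G##4 to C##4 is the same interval as ascending C##4 to G##4.
C to G spans five letter names (C-D-E-F-G): a fifth.
The perfect fifth spans 7 semitones, and C##4 to G##4 is exactly 7 semitones — so this is a perfect fifth.

perfect fifth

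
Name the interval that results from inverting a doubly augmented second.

Interval numbers invert to sum to nine: 2 + 7 = 9, so a second inverts to a seventh.
Quality inverts too: doubly augmented becomes doubly diminished. That makes the inversion a doubly diminished seventh.

dd7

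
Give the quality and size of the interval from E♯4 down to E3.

Descending from E#4 to E3 is the same interval as ascending E3 to E#4.
E to E is the same letter name, plus an octave, so the interval is some kind of octave.
The perfect octave is 12 semitones; here we have 13, one semitone wider: augmented.

A8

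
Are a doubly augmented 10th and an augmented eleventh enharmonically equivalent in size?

A doubly augmented tenth = 18 semitones = an augmented eleventh; enharmonically equal.

Yes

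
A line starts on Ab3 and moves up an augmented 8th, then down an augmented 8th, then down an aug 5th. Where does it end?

Dbb3

Ab3 up an augmented octave → A4 (13 semitones).
A4 down an augmented octave → Ab3 (13 semitones).
An augmented fifth down from Ab3 is Dbb3.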